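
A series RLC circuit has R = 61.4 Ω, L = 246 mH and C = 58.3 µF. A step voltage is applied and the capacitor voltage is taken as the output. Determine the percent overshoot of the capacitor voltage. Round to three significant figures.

For a series RLC circuit (capacitor voltage as output), ω_n = 1/√(LC) = 1/√(246 mH · 58.3 µF) = 264 rad/s.
ζ = (R/2)·√(C/L) = (61.4/2)·√(58.3 µF/246 mH) = 0.473.
%OS = 100·exp(−πζ/√(1−ζ²)) = 18.5%.

%OS ≈ 18.5%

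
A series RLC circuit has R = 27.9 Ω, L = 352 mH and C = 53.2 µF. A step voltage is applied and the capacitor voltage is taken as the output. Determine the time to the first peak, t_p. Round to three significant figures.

For a series RLC circuit (capacitor voltage as output), ω_n = 1/√(LC) = 1/√(352 mH · 53.2 µF) = 231 rad/s.
ζ = (R/2)·√(C/L) = (27.9/2)·√(53.2 µF/352 mH) = 0.171.
ω_d = 231·√(1 − 0.171²) = 228 rad/s. t_p = π/ω_d = 0.0138 s.

t_p ≈ 0.0138 s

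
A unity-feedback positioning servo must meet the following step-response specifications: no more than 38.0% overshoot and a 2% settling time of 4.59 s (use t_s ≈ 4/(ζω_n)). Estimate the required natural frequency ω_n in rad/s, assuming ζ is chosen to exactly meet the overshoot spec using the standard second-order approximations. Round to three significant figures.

ω_n ≈ 2.96 rad/s

Inverting the overshoot relation: ζ = |ln 0.380|/√(π² + ln²0.380) = 0.294.
From t_s ≈ 4/(ζω_n): ω_n = 4/(ζ·t_s) = 4/(0.294·4.59) = 2.96 rad/s.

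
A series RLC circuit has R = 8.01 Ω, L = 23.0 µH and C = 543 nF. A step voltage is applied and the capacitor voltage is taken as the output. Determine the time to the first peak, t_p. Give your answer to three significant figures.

t_p ≈ 0.0000141 s

For a series RLC circuit (capacitor voltage as output), ω_n = 1/√(LC) = 1/√(23.0 µH · 543 nF) = 283000 rad/s.
ζ = (R/2)·√(C/L) = (8.01/2)·√(543 nF/23.0 µH) = 0.615.
The damped frequency ω_d = ω_n√(1−ζ²) = 223000 rad/s. t_p = π/ω_d = 0.0000141 s.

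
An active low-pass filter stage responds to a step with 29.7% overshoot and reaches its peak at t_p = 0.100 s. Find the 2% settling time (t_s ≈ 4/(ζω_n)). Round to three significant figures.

t_s ≈ 0.329 s

The overshoot fixes ζ = −ln(OS)/√(π²+ln²(OS)) = 0.360.
From t_p = π/ω_d, ω_d = π/0.100 = 31.4 rad/s, so ω_n = ω_d/√(1−ζ²) = 33.7 rad/s.
t_s ≈ 4/(ζω_n) = 4/(0.360·33.7) = 0.329 s.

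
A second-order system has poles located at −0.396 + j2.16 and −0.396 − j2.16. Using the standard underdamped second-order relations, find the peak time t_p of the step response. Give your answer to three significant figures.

t_p ≈ 1.45 s

t_p = π/ω_d with ω_d = 2.16 (the imaginary part), so t_p = 1.45 s.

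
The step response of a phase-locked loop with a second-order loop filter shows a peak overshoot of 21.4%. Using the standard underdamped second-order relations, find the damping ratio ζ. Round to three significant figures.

ζ = −ln(OS)/√(π² + (ln OS)²). With OS = 0.214, ln OS = −1.542 and ζ = 1.542/3.500 = 0.441.

ζ ≈ 0.441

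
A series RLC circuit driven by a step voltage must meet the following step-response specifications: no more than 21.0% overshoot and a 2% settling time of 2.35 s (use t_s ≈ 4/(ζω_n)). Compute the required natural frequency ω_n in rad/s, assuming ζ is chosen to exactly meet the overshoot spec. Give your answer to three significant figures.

ω_n ≈ 3.83 rad/s

Inverting the overshoot relation: ζ = |ln 0.210|/√(π² + ln²0.210) = 0.445.
From t_s ≈ 4/(ζω_n): ω_n = 4/(ζ·t_s) = 4/(0.445·2.35) = 3.83 rad/s.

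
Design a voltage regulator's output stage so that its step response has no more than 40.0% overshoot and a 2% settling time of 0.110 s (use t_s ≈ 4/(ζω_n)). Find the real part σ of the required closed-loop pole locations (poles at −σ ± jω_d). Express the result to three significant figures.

σ ≈ 36.4

The settling-time spec alone fixes σ = ζω_n = 4/t_s = 4/0.110 = 36.4.
(Overshoot then fixes ζ = 0.280 and hence ω_d = σ·√(1−ζ²)/ζ = 125 rad/s.)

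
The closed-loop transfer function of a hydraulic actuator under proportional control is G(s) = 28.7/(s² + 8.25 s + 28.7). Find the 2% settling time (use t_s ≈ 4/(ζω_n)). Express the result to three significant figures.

ω_n = √28.7 = 5.36 rad/s; ζ = 8.25/(2·5.36) = 0.770.
t_s ≈ 4/(ζω_n) = 4/(0.770·5.36) = 0.970 s.

t_s ≈ 0.970 s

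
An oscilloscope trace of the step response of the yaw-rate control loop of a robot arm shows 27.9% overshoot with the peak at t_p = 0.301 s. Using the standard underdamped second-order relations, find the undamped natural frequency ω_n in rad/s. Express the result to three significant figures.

ω_n ≈ 11.3 rad/s

From the overshoot, ζ = −ln(OS)/√(π²+ln²(OS)) = 0.376.
t_p = π/ω_d ⇒ ω_d = 10.4 rad/s; then ω_n = ω_d/√(1−ζ²) = 11.3 rad/s.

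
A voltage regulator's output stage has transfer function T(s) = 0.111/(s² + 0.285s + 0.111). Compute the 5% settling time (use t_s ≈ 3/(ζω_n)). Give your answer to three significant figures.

t_s ≈ 21.1 s

Comparing the denominator to s² + 2ζω_n s + ω_n²: ω_n = √0.111 = 0.333 rad/s, and 2ζω_n = 0.285 so ζ = 0.285/(2·0.333) = 0.428.
t_s ≈ 3/(ζω_n) = 3/(0.428·0.333) = 21.1 s.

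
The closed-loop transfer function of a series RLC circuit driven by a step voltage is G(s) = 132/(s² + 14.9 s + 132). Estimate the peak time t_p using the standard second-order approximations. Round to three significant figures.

t_p ≈ 0.359 s

ω_n = √132 = 11.5 rad/s; ζ = 14.9/(2·11.5) = 0.648.
The damped frequency ω_d = ω_n√(1−ζ²) = 8.75 rad/s. Then t_p = π/ω_d = 0.359 s.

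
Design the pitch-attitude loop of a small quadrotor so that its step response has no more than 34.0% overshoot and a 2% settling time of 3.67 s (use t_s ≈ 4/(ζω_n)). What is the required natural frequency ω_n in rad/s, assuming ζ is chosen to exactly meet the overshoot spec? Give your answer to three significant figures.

Inverting the overshoot relation: ζ = |ln 0.340|/√(π² + ln²0.340) = 0.325.
Then ω_n = 4/(ζ t_s) = 4/(0.325 × 3.67) = 3.36 rad/s.

ω_n ≈ 3.36 rad/s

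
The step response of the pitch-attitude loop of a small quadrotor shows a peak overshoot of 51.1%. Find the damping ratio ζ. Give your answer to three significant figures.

Inverting the overshoot relation: ζ = |ln 0.511|/√(π² + ln²0.511) = 0.209.

ζ ≈ 0.209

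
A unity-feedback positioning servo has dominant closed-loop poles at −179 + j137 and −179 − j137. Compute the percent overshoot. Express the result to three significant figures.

The poles are at −σ ± jω_d with σ = 179 and ω_d = 137, so ω_n = √(σ²+ω_d²) = 225 rad/s and ζ = σ/ω_n = 0.794.
Overshoot: exp(−π·0.794/√(1−0.794²)) = 0.0165, i.e. 1.65%.

%OS ≈ 1.65%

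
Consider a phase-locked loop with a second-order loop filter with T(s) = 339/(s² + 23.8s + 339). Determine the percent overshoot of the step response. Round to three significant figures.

%OS ≈ 6.99%

Comparing the denominator to s² + 2ζω_n s + ω_n²: ω_n = √339 = 18.4 rad/s, and 2ζω_n = 23.8 so ζ = 23.8/(2·18.4) = 0.646.
%OS = 100·exp(−πζ/√(1−ζ²)) = 6.99%.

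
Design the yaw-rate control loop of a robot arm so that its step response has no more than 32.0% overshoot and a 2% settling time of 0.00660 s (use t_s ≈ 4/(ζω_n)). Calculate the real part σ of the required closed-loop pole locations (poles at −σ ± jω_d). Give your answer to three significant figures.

σ ≈ 606

The settling-time spec alone fixes σ = ζω_n = 4/t_s = 4/0.00660 = 606.
(Overshoot then fixes ζ = 0.341 and hence ω_d = σ·√(1−ζ²)/ζ = 1670 rad/s.)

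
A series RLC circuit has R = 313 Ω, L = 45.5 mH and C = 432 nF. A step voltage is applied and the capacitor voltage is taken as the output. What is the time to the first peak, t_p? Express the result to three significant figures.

t_p ≈ 0.000503 s

For a series RLC circuit (capacitor voltage as output), ω_n = 1/√(LC) = 1/√(45.5 mH · 432 nF) = 7130 rad/s.
ζ = (R/2)·√(C/L) = (313/2)·√(432 nF/45.5 mH) = 0.482.
ω_d = 7130·√(1 − 0.482²) = 6250 rad/s. t_p = π/ω_d = 0.000503 s.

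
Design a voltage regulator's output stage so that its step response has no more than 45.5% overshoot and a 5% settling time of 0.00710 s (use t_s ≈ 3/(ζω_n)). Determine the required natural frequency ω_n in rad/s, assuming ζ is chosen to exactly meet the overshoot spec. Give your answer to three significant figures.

ω_n ≈ 1740 rad/s

Inverting the overshoot relation: ζ = |ln 0.455|/√(π² + ln²0.455) = 0.243.
From t_s ≈ 3/(ζω_n): ω_n = 3/(ζ·t_s) = 3/(0.243·0.00710) = 1740 rad/s.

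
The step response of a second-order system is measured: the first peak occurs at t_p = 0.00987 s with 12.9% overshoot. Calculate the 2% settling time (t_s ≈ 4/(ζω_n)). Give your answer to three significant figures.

t_s ≈ 0.0193 s

From the overshoot, ζ = −ln(OS)/√(π²+ln²(OS)) = 0.546.
t_p = π/ω_d ⇒ ω_d = 318 rad/s; then ω_n = ω_d/√(1−ζ²) = 380 rad/s.
t_s ≈ 4/(ζω_n) = 4/(0.546·380) = 0.0193 s.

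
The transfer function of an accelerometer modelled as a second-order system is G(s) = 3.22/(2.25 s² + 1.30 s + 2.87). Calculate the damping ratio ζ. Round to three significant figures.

ζ ≈ 0.256

Dividing through by 2.25: denominator becomes s² + 0.5778 s + 1.276.
So ω_n = √1.276 = 1.13 rad/s and ζ = 0.5778/(2·1.13) = 0.256.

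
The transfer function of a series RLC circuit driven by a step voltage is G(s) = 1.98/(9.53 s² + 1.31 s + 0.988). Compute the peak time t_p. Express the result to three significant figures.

Dividing through by 9.53: denominator becomes s² + 0.1375 s + 0.1037.
So ω_n = √0.1037 = 0.322 rad/s and ζ = 0.1375/(2·0.322) = 0.213.
ω_d = 0.322·√(1 − 0.213²) = 0.315 rad/s. t_p = π/ω_d = 9.99 s.

t_p ≈ 9.99 s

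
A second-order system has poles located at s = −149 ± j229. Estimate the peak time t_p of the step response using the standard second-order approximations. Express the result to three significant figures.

t_p = π/ω_d with ω_d = 229 (the imaginary part), so t_p = 0.0137 s.

t_p ≈ 0.0137 s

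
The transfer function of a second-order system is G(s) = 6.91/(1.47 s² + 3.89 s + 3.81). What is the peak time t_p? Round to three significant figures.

t_p ≈ 3.43 s

Dividing through by 1.47: denominator becomes s² + 2.646 s + 2.592.
So ω_n = √2.592 = 1.61 rad/s and ζ = 2.646/(2·1.61) = 0.822.
ω_d = 1.61·√(1 − 0.822²) = 0.917 rad/s. t_p = π/ω_d = 3.43 s.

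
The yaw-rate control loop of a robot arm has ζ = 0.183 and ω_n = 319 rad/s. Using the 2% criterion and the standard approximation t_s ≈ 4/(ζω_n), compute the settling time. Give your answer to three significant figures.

t_s ≈ 0.0685 s

t_s ≈ 4/(ζω_n) = 4/(0.183 × 319) = 0.0685 s.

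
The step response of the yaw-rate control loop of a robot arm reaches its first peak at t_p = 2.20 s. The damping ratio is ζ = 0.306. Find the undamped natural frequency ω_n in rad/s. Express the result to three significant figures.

Peak time t_p = π/ω_d, so ω_d = π/t_p = π/2.20 = 1.43 rad/s.
ω_n = ω_d/√(1−ζ²) = 1.43/√0.906 = 1.50 rad/s.

ω_n ≈ 1.50 rad/s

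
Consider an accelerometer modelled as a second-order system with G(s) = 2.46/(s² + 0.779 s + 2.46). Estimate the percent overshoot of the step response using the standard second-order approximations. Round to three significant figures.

Comparing the denominator to s² + 2ζω_n s + ω_n²: ω_n = √2.46 = 1.57 rad/s, and 2ζω_n = 0.779 so ζ = 0.779/(2·1.57) = 0.248.
%OS = 100 e^{−πζ/√(1−ζ²)} with ζ = 0.248 gives 44.7%.

%OS ≈ 44.7%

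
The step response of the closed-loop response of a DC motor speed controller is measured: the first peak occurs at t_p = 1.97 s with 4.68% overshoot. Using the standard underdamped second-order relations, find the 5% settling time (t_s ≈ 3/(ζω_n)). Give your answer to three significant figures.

ζ from %OS: ζ = |ln 0.0468|/√(π²+ln²0.0468) = 0.698.
t_p = π/ω_d ⇒ ω_d = 1.59 rad/s; then ω_n = ω_d/√(1−ζ²) = 2.23 rad/s.
t_s ≈ 3/(ζω_n) = 3/(0.698·2.23) = 1.93 s.

t_s ≈ 1.93 s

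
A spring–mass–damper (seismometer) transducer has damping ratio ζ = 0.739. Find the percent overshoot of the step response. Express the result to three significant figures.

%OS ≈ 3.19%

For an underdamped second-order system, %OS = 100·exp(−πζ/√(1−ζ²)).
πζ/√(1−ζ²) = π·0.739/√(1−0.546) = 3.446, so %OS = 100·e^(−3.446) = 3.19%.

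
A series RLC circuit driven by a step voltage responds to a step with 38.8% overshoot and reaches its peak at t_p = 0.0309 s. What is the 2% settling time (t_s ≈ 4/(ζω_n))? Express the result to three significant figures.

The overshoot fixes ζ = −ln(OS)/√(π²+ln²(OS)) = 0.289.
From t_p = π/ω_d, ω_d = π/0.0309 = 102 rad/s, so ω_n = ω_d/√(1−ζ²) = 106 rad/s.
t_s ≈ 4/(ζω_n) = 4/(0.289·106) = 0.131 s.

t_s ≈ 0.131 s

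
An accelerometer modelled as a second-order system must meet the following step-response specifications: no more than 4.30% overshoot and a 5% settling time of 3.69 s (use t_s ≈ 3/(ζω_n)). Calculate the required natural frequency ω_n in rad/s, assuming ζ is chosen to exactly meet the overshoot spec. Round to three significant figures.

Inverting the overshoot relation: ζ = |ln 0.0430|/√(π² + ln²0.0430) = 0.708.
From t_s ≈ 3/(ζω_n): ω_n = 3/(ζ·t_s) = 3/(0.708·3.69) = 1.15 rad/s.

ω_n ≈ 1.15 rad/s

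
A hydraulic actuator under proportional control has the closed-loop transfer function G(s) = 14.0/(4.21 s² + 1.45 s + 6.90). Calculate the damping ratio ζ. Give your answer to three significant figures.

Dividing through by 4.21: denominator becomes s² + 0.3444 s + 1.639.
So ω_n = √1.639 = 1.28 rad/s and ζ = 0.3444/(2·1.28) = 0.135.

ζ ≈ 0.135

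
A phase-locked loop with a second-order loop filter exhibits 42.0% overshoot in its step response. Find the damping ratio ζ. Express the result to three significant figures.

Inverting the overshoot relation: ζ = |ln 0.420|/√(π² + ln²0.420) = 0.266.

ζ ≈ 0.266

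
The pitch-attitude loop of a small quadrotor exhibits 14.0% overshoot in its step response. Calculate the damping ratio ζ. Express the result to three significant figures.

ζ = −ln(OS)/√(π² + (ln OS)²). With OS = 0.140, ln OS = −1.966 and ζ = 1.966/3.706 = 0.531.

ζ ≈ 0.531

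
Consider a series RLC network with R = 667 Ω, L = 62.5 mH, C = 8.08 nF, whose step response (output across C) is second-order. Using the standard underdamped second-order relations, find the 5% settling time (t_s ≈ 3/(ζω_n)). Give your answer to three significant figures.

For a series RLC circuit (capacitor voltage as output), ω_n = 1/√(LC) = 1/√(62.5 mH · 8.08 nF) = 44500 rad/s.
ζ = (R/2)·√(C/L) = (667/2)·√(8.08 nF/62.5 mH) = 0.120.
t_s ≈ 3/(ζω_n) = 0.000562 s.

t_s ≈ 0.000562 s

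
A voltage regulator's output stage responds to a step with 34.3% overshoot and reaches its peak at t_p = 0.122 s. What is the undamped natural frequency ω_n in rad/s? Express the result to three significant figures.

The overshoot fixes ζ = −ln(OS)/√(π²+ln²(OS)) = 0.322.
t_p = π/ω_d ⇒ ω_d = 25.8 rad/s; then ω_n = ω_d/√(1−ζ²) = 27.2 rad/s.

ω_n ≈ 27.2 rad/s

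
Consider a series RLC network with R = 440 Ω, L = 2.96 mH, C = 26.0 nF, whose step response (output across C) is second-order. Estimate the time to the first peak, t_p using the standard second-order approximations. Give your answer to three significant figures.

For a series RLC circuit (capacitor voltage as output), ω_n = 1/√(LC) = 1/√(2.96 mH · 26.0 nF) = 114000 rad/s.
ζ = (R/2)·√(C/L) = (440/2)·√(26.0 nF/2.96 mH) = 0.652.
The damped frequency ω_d = ω_n√(1−ζ²) = 86400 rad/s. t_p = π/ω_d = 0.0000363 s.

t_p ≈ 0.0000363 s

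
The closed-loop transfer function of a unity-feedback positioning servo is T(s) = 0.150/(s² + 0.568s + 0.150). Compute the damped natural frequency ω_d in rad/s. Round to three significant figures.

Matching coefficients with s² + 2ζω_n s + ω_n² gives ω_n² = 0.150 ⇒ ω_n = 0.387 rad/s, and ζ = 0.568/(2ω_n) = 0.733.
ω_d = 0.387·√(1 − 0.733²) = 0.263 rad/s.

ω_d ≈ 0.263 rad/s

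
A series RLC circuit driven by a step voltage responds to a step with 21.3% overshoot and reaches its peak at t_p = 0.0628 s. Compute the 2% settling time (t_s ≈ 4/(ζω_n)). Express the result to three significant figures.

ζ from %OS: ζ = |ln 0.213|/√(π²+ln²0.213) = 0.442.
From t_p = π/ω_d, ω_d = π/0.0628 = 50.0 rad/s, so ω_n = ω_d/√(1−ζ²) = 55.8 rad/s.
t_s ≈ 4/(ζω_n) = 4/(0.442·55.8) = 0.162 s.

t_s ≈ 0.162 s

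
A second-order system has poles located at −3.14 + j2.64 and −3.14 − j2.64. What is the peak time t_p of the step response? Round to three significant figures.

t_p ≈ 1.19 s

t_p = π/ω_d with ω_d = 2.64 (the imaginary part), so t_p = 1.19 s.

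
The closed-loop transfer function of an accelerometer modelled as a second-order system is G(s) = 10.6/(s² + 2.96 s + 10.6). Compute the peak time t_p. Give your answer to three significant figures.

t_p ≈ 1.08 s

Matching coefficients with s² + 2ζω_n s + ω_n² gives ω_n² = 10.6 ⇒ ω_n = 3.26 rad/s, and ζ = 2.96/(2ω_n) = 0.455.
ω_d = ω_n√(1−ζ²) = 2.90 rad/s. Then t_p = π/ω_d = 1.08 s.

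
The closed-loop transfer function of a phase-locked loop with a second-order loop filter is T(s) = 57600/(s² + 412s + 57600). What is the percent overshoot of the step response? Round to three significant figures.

%OS ≈ 0.522%

ω_n = √57600 = 240 rad/s; ζ = 412/(2·240) = 0.858.
%OS = 100 e^{−πζ/√(1−ζ²)} with ζ = 0.858 gives 0.522%.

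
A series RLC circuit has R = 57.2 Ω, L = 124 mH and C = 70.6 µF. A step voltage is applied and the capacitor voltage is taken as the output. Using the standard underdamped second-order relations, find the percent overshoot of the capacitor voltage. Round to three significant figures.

For a series RLC circuit (capacitor voltage as output), ω_n = 1/√(LC) = 1/√(124 mH · 70.6 µF) = 338 rad/s.
ζ = (R/2)·√(C/L) = (57.2/2)·√(70.6 µF/124 mH) = 0.682.
%OS = 100·exp(−πζ/√(1−ζ²)) = 5.32%.

%OS ≈ 5.32%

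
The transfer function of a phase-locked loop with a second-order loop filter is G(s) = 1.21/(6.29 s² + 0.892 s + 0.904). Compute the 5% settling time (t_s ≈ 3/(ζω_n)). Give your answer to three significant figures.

t_s ≈ 42.3 s

Dividing through by 6.29: denominator becomes s² + 0.1418 s + 0.1437.
So ω_n = √0.1437 = 0.379 rad/s and ζ = 0.1418/(2·0.379) = 0.187.
t_s ≈ 3/(ζω_n) = 42.3 s.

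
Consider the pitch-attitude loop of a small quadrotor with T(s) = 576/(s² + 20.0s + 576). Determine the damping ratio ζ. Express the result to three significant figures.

Comparing the denominator to s² + 2ζω_n s + ω_n²: ω_n = √576 = 24.0 rad/s, and 2ζω_n = 20.0 so ζ = 20.0/(2·24.0) = 0.417.

ζ ≈ 0.417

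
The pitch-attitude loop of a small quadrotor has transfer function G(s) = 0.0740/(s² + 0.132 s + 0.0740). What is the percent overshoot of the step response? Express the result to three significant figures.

%OS ≈ 45.6%

Comparing the denominator to s² + 2ζω_n s + ω_n²: ω_n = √0.0740 = 0.272 rad/s, and 2ζω_n = 0.132 so ζ = 0.132/(2·0.272) = 0.243.
Overshoot: exp(−π·0.243/√(1−0.243²)) = 0.456, i.e. 45.6%.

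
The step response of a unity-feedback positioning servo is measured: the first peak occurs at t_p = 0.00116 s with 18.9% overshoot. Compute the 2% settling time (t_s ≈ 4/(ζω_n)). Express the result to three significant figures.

From the overshoot, ζ = −ln(OS)/√(π²+ln²(OS)) = 0.469.
t_p = π/ω_d ⇒ ω_d = 2710 rad/s; then ω_n = ω_d/√(1−ζ²) = 3070 rad/s.
t_s ≈ 4/(ζω_n) = 4/(0.469·3070) = 0.00279 s.

t_s ≈ 0.00279 s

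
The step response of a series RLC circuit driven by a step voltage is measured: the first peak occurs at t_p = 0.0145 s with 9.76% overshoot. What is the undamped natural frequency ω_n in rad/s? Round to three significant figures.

ω_n ≈ 270 rad/s

ζ from %OS: ζ = |ln 0.0976|/√(π²+ln²0.0976) = 0.595.
t_p = π/ω_d ⇒ ω_d = 217 rad/s; then ω_n = ω_d/√(1−ζ²) = 270 rad/s.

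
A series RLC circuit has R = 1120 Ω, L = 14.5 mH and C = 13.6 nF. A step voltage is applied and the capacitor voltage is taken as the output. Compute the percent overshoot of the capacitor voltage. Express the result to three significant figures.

%OS ≈ 13.2%

For a series RLC circuit (capacitor voltage as output), ω_n = 1/√(LC) = 1/√(14.5 mH · 13.6 nF) = 71200 rad/s.
ζ = (R/2)·√(C/L) = (1120/2)·√(13.6 nF/14.5 mH) = 0.542.
%OS = 100·exp(−πζ/√(1−ζ²)) = 13.2%.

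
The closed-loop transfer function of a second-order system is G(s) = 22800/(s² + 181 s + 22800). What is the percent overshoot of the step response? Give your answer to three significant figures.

%OS ≈ 9.52%

Matching coefficients with s² + 2ζω_n s + ω_n² gives ω_n² = 22800 ⇒ ω_n = 151 rad/s, and ζ = 181/(2ω_n) = 0.599.
%OS = 100 e^{−πζ/√(1−ζ²)} with ζ = 0.599 gives 9.52%.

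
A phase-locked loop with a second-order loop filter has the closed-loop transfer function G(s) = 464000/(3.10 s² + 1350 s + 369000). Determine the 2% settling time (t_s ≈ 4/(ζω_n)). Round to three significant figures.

Dividing through by 3.10: denominator becomes s² + 435.5 s + 119000.
So ω_n = √119000 = 345 rad/s and ζ = 435.5/(2·345) = 0.631.
t_s ≈ 4/(ζω_n) = 0.0184 s.

t_s ≈ 0.0184 s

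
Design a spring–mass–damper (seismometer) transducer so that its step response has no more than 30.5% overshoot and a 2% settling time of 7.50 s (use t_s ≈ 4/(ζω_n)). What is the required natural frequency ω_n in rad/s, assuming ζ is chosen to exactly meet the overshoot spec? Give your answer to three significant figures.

From %OS = 100·exp(−πζ/√(1−ζ²)), invert to get ζ = −ln(OS)/√(π² + ln²(OS)) with OS = 0.305.
−ln 0.305 = 1.187, so ζ = 1.187/√(π² + 1.410) = 0.354.
Then ω_n = 4/(ζ t_s) = 4/(0.354 × 7.50) = 1.51 rad/s.

ω_n ≈ 1.51 rad/s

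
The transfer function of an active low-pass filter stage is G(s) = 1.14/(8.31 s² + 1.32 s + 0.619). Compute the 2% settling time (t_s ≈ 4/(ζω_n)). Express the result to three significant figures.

t_s ≈ 50.4 s

Dividing through by 8.31: denominator becomes s² + 0.1588 s + 0.07449.
So ω_n = √0.07449 = 0.273 rad/s and ζ = 0.1588/(2·0.273) = 0.291.
t_s ≈ 4/(ζω_n) = 50.4 s.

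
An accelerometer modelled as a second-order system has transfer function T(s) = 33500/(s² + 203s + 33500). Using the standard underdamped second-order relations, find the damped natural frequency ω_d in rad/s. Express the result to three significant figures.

ω_d ≈ 152 rad/s

Comparing the denominator to s² + 2ζω_n s + ω_n²: ω_n = √33500 = 183 rad/s, and 2ζω_n = 203 so ζ = 203/(2·183) = 0.555.
ω_d = 183·√(1 − 0.555²) = 152 rad/s.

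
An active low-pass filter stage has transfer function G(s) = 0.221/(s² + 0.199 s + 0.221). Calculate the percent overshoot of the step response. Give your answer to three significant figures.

%OS ≈ 50.6%

Comparing the denominator to s² + 2ζω_n s + ω_n²: ω_n = √0.221 = 0.470 rad/s, and 2ζω_n = 0.199 so ζ = 0.199/(2·0.470) = 0.212.
%OS = 100·exp(−πζ/√(1−ζ²)) = 50.6%.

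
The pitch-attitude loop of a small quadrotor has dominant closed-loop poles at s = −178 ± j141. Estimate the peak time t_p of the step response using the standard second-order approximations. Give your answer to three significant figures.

t_p = π/ω_d with ω_d = 141 (the imaginary part), so t_p = 0.0223 s.

t_p ≈ 0.0223 s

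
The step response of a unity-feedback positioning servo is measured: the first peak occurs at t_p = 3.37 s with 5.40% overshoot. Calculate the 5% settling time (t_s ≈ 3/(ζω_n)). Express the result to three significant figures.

From the overshoot, ζ = −ln(OS)/√(π²+ln²(OS)) = 0.681.
From t_p = π/ω_d, ω_d = π/3.37 = 0.932 rad/s, so ω_n = ω_d/√(1−ζ²) = 1.27 rad/s.
t_s ≈ 3/(ζω_n) = 3/(0.681·1.27) = 3.46 s.

t_s ≈ 3.46 s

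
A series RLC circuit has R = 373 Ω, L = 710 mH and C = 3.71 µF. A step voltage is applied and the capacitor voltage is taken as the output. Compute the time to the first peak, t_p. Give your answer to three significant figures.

t_p ≈ 0.00564 s

For a series RLC circuit (capacitor voltage as output), ω_n = 1/√(LC) = 1/√(710 mH · 3.71 µF) = 616 rad/s.
ζ = (R/2)·√(C/L) = (373/2)·√(3.71 µF/710 mH) = 0.426.
ω_d = ω_n√(1−ζ²) = 557 rad/s. t_p = π/ω_d = 0.00564 s.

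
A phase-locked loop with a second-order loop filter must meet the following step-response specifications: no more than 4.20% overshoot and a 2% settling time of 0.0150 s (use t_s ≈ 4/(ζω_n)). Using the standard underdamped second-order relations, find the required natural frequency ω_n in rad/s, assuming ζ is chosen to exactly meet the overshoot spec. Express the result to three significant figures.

ω_n ≈ 375 rad/s

From %OS = 100·exp(−πζ/√(1−ζ²)), invert to get ζ = −ln(OS)/√(π² + ln²(OS)) with OS = 0.0420.
−ln 0.0420 = 3.170, so ζ = 3.170/√(π² + 10.05) = 0.710.
Then ω_n = 4/(ζ t_s) = 4/(0.710 × 0.0150) = 375 rad/s.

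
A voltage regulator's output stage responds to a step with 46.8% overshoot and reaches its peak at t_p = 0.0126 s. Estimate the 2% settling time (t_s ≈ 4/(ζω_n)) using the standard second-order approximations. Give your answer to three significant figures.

The overshoot fixes ζ = −ln(OS)/√(π²+ln²(OS)) = 0.235.
t_p = π/ω_d ⇒ ω_d = 249 rad/s; then ω_n = ω_d/√(1−ζ²) = 257 rad/s.
t_s ≈ 4/(ζω_n) = 4/(0.235·257) = 0.0664 s.

t_s ≈ 0.0664 s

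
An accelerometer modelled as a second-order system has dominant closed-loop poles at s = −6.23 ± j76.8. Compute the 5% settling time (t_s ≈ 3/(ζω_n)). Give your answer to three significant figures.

t_s ≈ 0.482 s

For poles at −σ ± jω_d, ζω_n = σ = 6.23, so t_s ≈ 3/σ = 0.482 s.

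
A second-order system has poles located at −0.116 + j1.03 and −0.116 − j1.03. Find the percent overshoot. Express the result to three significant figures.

%OS ≈ 70.2%

|pole| = ω_n = √(0.116² + 1.03²) = 1.04 rad/s; ζ = cos θ = σ/ω_n = 0.112.
%OS = 100 e^{−πζ/√(1−ζ²)} with ζ = 0.112 gives 70.2%.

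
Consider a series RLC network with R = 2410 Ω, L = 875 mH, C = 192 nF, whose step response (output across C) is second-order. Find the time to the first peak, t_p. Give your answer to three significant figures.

For a series RLC circuit (capacitor voltage as output), ω_n = 1/√(LC) = 1/√(875 mH · 192 nF) = 2440 rad/s.
ζ = (R/2)·√(C/L) = (2410/2)·√(192 nF/875 mH) = 0.564.
ω_d = ω_n√(1−ζ²) = 2010 rad/s. t_p = π/ω_d = 0.00156 s.

t_p ≈ 0.00156 s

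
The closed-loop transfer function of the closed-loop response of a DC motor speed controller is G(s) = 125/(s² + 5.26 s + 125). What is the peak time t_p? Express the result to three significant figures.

Matching coefficients with s² + 2ζω_n s + ω_n² gives ω_n² = 125 ⇒ ω_n = 11.2 rad/s, and ζ = 5.26/(2ω_n) = 0.235.
ω_d = ω_n√(1−ζ²) = 10.9 rad/s. Then t_p = π/ω_d = 0.289 s.

t_p ≈ 0.289 s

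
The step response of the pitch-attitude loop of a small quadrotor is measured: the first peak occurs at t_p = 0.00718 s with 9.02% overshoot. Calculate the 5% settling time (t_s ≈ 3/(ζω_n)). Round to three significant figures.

ζ from %OS: ζ = |ln 0.0902|/√(π²+ln²0.0902) = 0.608.
From t_p = π/ω_d, ω_d = π/0.00718 = 438 rad/s, so ω_n = ω_d/√(1−ζ²) = 551 rad/s.
t_s ≈ 3/(ζω_n) = 3/(0.608·551) = 0.00895 s.

t_s ≈ 0.00895 s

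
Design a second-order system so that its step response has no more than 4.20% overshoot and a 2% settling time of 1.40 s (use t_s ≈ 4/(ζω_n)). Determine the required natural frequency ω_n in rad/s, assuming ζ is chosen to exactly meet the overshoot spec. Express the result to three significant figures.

From %OS = 100·exp(−πζ/√(1−ζ²)), invert to get ζ = −ln(OS)/√(π² + ln²(OS)) with OS = 0.0420.
−ln 0.0420 = 3.170, so ζ = 3.170/√(π² + 10.05) = 0.710.
From t_s ≈ 4/(ζω_n): ω_n = 4/(ζ·t_s) = 4/(0.710·1.40) = 4.02 rad/s.

ω_n ≈ 4.02 rad/s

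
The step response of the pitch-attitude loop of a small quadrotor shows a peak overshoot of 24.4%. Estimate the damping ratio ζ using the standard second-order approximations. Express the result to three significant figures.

ζ ≈ 0.410

From %OS = 100·exp(−πζ/√(1−ζ²)), invert to get ζ = −ln(OS)/√(π² + ln²(OS)) with OS = 0.244.
−ln 0.244 = 1.411, so ζ = 1.411/√(π² + 1.990) = 0.410.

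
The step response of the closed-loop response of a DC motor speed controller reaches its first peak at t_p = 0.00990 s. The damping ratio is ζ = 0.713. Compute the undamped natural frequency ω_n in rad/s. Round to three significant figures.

Peak time t_p = π/ω_d, so ω_d = π/t_p = π/0.00990 = 317 rad/s.
ω_n = ω_d/√(1−ζ²) = 317/√0.492 = 453 rad/s.

ω_n ≈ 453 rad/s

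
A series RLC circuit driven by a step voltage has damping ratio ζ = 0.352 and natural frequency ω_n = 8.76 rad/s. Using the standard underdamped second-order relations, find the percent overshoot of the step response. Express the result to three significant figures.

%OS ≈ 30.7%

For an underdamped second-order system, %OS = 100·exp(−πζ/√(1−ζ²)).
πζ/√(1−ζ²) = π·0.352/√(1−0.124) = 1.181, so %OS = 100·e^(−1.181) = 30.7%.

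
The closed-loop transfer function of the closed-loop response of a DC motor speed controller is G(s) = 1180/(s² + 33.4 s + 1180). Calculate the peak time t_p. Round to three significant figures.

Comparing the denominator to s² + 2ζω_n s + ω_n²: ω_n = √1180 = 34.4 rad/s, and 2ζω_n = 33.4 so ζ = 33.4/(2·34.4) = 0.486.
ω_d = ω_n√(1−ζ²) = 30.0 rad/s. Then t_p = π/ω_d = 0.105 s.

t_p ≈ 0.105 s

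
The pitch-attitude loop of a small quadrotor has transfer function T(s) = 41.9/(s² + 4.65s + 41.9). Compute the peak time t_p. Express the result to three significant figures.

t_p ≈ 0.520 s

ω_n = √41.9 = 6.47 rad/s; ζ = 4.65/(2·6.47) = 0.359.
The damped frequency ω_d = ω_n√(1−ζ²) = 6.04 rad/s. Then t_p = π/ω_d = 0.520 s.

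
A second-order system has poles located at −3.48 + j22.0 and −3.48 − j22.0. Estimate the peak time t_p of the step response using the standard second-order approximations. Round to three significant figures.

t_p ≈ 0.143 s

t_p = π/ω_d with ω_d = 22.0 (the imaginary part), so t_p = 0.143 s.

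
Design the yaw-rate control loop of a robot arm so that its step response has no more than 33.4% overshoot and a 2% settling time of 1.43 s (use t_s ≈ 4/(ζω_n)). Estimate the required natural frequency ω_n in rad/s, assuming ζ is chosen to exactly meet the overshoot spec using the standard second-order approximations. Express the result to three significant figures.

ζ = −ln(OS)/√(π² + (ln OS)²). With OS = 0.334, ln OS = −1.097 and ζ = 1.097/3.327 = 0.330.
Then ω_n = 4/(ζ t_s) = 4/(0.330 × 1.43) = 8.49 rad/s.

ω_n ≈ 8.49 rad/s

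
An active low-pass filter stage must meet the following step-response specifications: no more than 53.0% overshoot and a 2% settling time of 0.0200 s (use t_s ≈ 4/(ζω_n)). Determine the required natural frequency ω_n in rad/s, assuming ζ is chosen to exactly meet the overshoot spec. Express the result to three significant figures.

ω_n ≈ 1010 rad/s

From %OS = 100·exp(−πζ/√(1−ζ²)), invert to get ζ = −ln(OS)/√(π² + ln²(OS)) with OS = 0.530.
−ln 0.530 = 0.6349, so ζ = 0.6349/√(π² + 0.4031) = 0.198.
Then ω_n = 4/(ζ t_s) = 4/(0.198 × 0.0200) = 1010 rad/s.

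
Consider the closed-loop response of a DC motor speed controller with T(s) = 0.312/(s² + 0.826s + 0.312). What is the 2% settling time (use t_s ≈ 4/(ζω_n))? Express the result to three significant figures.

t_s ≈ 9.69 s

Matching coefficients with s² + 2ζω_n s + ω_n² gives ω_n² = 0.312 ⇒ ω_n = 0.559 rad/s, and ζ = 0.826/(2ω_n) = 0.739.
t_s ≈ 4/(ζω_n) = 4/(0.739·0.559) = 9.69 s.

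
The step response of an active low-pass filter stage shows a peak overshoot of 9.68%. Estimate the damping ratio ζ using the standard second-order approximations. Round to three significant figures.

ζ ≈ 0.597

ζ = −ln(OS)/√(π² + (ln OS)²). With OS = 0.0968, ln OS = −2.335 and ζ = 2.335/3.914 = 0.597.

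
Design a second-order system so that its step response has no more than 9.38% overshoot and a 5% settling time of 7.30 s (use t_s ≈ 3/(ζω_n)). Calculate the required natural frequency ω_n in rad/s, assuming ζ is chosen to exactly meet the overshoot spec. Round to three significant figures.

ω_n ≈ 0.683 rad/s

From %OS = 100·exp(−πζ/√(1−ζ²)), invert to get ζ = −ln(OS)/√(π² + ln²(OS)) with OS = 0.0938.
−ln 0.0938 = 2.367, so ζ = 2.367/√(π² + 5.601) = 0.602.
From t_s ≈ 3/(ζω_n): ω_n = 3/(ζ·t_s) = 3/(0.602·7.30) = 0.683 rad/s.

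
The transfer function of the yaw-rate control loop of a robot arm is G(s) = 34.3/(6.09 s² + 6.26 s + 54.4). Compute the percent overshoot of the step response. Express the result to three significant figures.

%OS ≈ 57.8%

Dividing through by 6.09: denominator becomes s² + 1.028 s + 8.933.
So ω_n = √8.933 = 2.99 rad/s and ζ = 1.028/(2·2.99) = 0.172.
%OS = 100·exp(−πζ/√(1−ζ²)) = 57.8%.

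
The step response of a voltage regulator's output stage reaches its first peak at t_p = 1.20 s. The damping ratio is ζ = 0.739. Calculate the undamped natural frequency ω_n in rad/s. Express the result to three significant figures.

Peak time t_p = π/ω_d, so ω_d = π/t_p = π/1.20 = 2.62 rad/s.
ω_n = ω_d/√(1−ζ²) = 2.62/√0.454 = 3.89 rad/s.

ω_n ≈ 3.89 rad/s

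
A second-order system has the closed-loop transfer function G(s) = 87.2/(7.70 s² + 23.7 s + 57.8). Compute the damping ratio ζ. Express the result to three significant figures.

Dividing through by 7.70: denominator becomes s² + 3.078 s + 7.506.
So ω_n = √7.506 = 2.74 rad/s and ζ = 3.078/(2·2.74) = 0.562.

ζ ≈ 0.562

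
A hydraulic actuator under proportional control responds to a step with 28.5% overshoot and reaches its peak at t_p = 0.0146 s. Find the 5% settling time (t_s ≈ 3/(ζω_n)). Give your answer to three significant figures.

From the overshoot, ζ = −ln(OS)/√(π²+ln²(OS)) = 0.371.
t_p = π/ω_d ⇒ ω_d = 215 rad/s; then ω_n = ω_d/√(1−ζ²) = 232 rad/s.
t_s ≈ 3/(ζω_n) = 3/(0.371·232) = 0.0349 s.

t_s ≈ 0.0349 s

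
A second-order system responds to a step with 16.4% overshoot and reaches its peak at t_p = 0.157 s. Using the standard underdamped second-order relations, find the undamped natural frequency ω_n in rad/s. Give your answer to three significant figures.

From the overshoot, ζ = −ln(OS)/√(π²+ln²(OS)) = 0.499.
From t_p = π/ω_d, ω_d = π/0.157 = 20.0 rad/s, so ω_n = ω_d/√(1−ζ²) = 23.1 rad/s.

ω_n ≈ 23.1 rad/s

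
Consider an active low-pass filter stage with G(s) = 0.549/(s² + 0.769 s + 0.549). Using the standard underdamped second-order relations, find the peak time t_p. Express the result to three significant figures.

t_p ≈ 4.96 s

Matching coefficients with s² + 2ζω_n s + ω_n² gives ω_n² = 0.549 ⇒ ω_n = 0.741 rad/s, and ζ = 0.769/(2ω_n) = 0.519.
ω_d = 0.741·√(1 − 0.519²) = 0.633 rad/s. Then t_p = π/ω_d = 4.96 s.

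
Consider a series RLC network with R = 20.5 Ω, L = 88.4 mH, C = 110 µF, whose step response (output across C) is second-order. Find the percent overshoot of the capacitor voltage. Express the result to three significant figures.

For a series RLC circuit (capacitor voltage as output), ω_n = 1/√(LC) = 1/√(88.4 mH · 110 µF) = 321 rad/s.
ζ = (R/2)·√(C/L) = (20.5/2)·√(110 µF/88.4 mH) = 0.362.
Overshoot: exp(−π·0.362/√(1−0.362²)) = 0.296, i.e. 29.6%.

%OS ≈ 29.6%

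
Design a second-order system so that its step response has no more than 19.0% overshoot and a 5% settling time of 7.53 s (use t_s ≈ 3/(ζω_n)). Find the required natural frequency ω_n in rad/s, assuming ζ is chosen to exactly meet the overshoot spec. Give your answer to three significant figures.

ζ = −ln(OS)/√(π² + (ln OS)²). With OS = 0.190, ln OS = −1.661 and ζ = 1.661/3.554 = 0.467.
From t_s ≈ 3/(ζω_n): ω_n = 3/(ζ·t_s) = 3/(0.467·7.53) = 0.852 rad/s.

ω_n ≈ 0.852 rad/s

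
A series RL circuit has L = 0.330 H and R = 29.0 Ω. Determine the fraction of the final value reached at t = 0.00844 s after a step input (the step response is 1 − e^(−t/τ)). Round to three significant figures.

τ = L/R = 0.330/29.0 = 0.0114 s.
y(t)/y_∞ = 1 − e^(−t/τ) = 1 − e^(−0.00844/0.0114) = 1 − e^(−0.742) = 0.524.

y/y_∞ ≈ 0.524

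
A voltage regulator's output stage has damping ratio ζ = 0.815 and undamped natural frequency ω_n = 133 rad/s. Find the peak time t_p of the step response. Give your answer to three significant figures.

The damped frequency is ω_d = ω_n√(1−ζ²) = 133·√(1−0.664) = 77.1 rad/s.
Peak time t_p = π/ω_d = π/77.1 = 0.0408 s.

t_p ≈ 0.0408 s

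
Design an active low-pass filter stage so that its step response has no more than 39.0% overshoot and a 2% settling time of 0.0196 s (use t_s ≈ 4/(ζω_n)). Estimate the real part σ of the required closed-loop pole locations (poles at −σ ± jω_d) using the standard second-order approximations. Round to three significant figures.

The settling-time spec alone fixes σ = ζω_n = 4/t_s = 4/0.0196 = 204.
(Overshoot then fixes ζ = 0.287 and hence ω_d = σ·√(1−ζ²)/ζ = 681 rad/s.)

σ ≈ 204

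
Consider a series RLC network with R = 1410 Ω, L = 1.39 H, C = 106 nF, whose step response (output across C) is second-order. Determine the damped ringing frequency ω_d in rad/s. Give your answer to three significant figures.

For a series RLC circuit (capacitor voltage as output), ω_n = 1/√(LC) = 1/√(1.39 H · 106 nF) = 2610 rad/s.
ζ = (R/2)·√(C/L) = (1410/2)·√(106 nF/1.39 H) = 0.195.
The damped frequency ω_d = ω_n√(1−ζ²) = 2560 rad/s.

ω_d ≈ 2560 rad/s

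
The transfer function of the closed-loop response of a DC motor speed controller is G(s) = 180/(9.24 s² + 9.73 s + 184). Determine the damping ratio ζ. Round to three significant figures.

Dividing through by 9.24: denominator becomes s² + 1.053 s + 19.91.
So ω_n = √19.91 = 4.46 rad/s and ζ = 1.053/(2·4.46) = 0.118.

ζ ≈ 0.118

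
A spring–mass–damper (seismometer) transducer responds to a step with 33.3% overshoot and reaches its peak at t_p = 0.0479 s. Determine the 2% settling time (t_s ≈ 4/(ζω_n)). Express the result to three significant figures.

t_s ≈ 0.174 s

ζ from %OS: ζ = |ln 0.333|/√(π²+ln²0.333) = 0.330.
t_p = π/ω_d ⇒ ω_d = 65.6 rad/s; then ω_n = ω_d/√(1−ζ²) = 69.5 rad/s.
t_s ≈ 4/(ζω_n) = 4/(0.330·69.5) = 0.174 s.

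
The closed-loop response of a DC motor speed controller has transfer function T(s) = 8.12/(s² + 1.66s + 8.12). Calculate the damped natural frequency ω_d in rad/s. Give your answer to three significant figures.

Comparing the denominator to s² + 2ζω_n s + ω_n²: ω_n = √8.12 = 2.85 rad/s, and 2ζω_n = 1.66 so ζ = 1.66/(2·2.85) = 0.291.
ω_d = 2.85·√(1 − 0.291²) = 2.73 rad/s.

ω_d ≈ 2.73 rad/s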